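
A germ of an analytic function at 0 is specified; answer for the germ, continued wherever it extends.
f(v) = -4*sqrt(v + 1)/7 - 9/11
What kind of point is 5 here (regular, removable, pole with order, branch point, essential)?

The point is a regular point.

There is no denominator, hence no pole anywhere.
Branch term sqrt(1 - v/(-1)): argument at 5 is 6, nonzero, so 5 is not its branch point (a point on a principal cut is still regular for the continued germ).
So the germ continues analytically to 5.


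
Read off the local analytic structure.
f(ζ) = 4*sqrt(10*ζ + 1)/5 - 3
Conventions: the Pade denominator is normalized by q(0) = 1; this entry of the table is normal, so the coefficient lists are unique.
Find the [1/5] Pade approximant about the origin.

The Pade approximant has numerator coefficients [-11/5, -592517/35722]; denominator coefficients [1, 334275/35722, 222700/17861, 51125/17861, 684375/35722, -2121875/71444].

Taylor coefficients needed (expand at 0): a_0 = -11/5, a_1 = 4, a_2 = -10, a_3 = 50, a_4 = -625/2, a_5 = 4375/2, a_6 = -65625/4.
Write the denominator as Q(ζ) = 1 + q1*ζ + q2*ζ^2 + q3*ζ^3 + q4*ζ^4 + q5*ζ^5. Requiring Q*f - P = O(ζ^7) with deg P <= 1 kills the coefficients of ζ^2..ζ^6 in Q*f:
  ζ^2: a_2 + q1*a_1 + q2*a_0 = 0, i.e. -10 + (4)*q1 + (-11/5)*q2 = 0.
  ζ^3: a_3 + q1*a_2 + q2*a_1 + q3*a_0 = 0, i.e. 50 + (-10)*q1 + (4)*q2 + (-11/5)*q3 = 0.
  ζ^4: a_4 + q1*a_3 + q2*a_2 + q3*a_1 + q4*a_0 = 0, i.e. -625/2 + (50)*q1 + (-10)*q2 + (4)*q3 + (-11/5)*q4 = 0.
  ζ^5: a_5 + q1*a_4 + q2*a_3 + q3*a_2 + q4*a_1 + q5*a_0 = 0, i.e. 4375/2 + (-625/2)*q1 + (50)*q2 + (-10)*q3 + (4)*q4 + (-11/5)*q5 = 0.
  ζ^6: a_6 + q1*a_5 + q2*a_4 + q3*a_3 + q4*a_2 + q5*a_1 = 0, i.e. -65625/4 + (4375/2)*q1 + (-625/2)*q2 + (50)*q3 + (-10)*q4 + (4)*q5 = 0.
Solving this linear system: q1 = 334275/35722, q2 = 222700/17861, q3 = 51125/17861, q4 = 684375/35722, q5 = -2121875/71444.
The numerator is Q*f truncated at degree 1: P0 = a_0 = -11/5; P1 = a_1 + q1*a_0 = -592517/35722.


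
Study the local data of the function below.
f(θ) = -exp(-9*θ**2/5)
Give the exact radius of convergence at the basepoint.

The radius of convergence is infinite.

The factor exp(-9*θ**2/5) is entire and contributes no finite singular point.
The polynomial part has no poles.
No finite singular points: the Taylor series at 0 converges everywhere.


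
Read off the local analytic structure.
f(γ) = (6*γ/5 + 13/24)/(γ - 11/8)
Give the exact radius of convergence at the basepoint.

The radius of convergence is 11/8.

Denominator factor (γ - 11/8): pole of order 1 at 11/8, modulus 11/8.
The radius of convergence is the smallest modulus among the singular points: 11/8.


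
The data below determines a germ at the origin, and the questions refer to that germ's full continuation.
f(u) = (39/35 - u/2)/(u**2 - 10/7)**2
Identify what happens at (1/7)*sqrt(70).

The denominator factor u**2 - 10/7 vanishes at (1/7)*sqrt(70) and appears to the power 2; the numerator there equals 39/35 - (1/14)*sqrt(70), nonzero, and no other factor vanishes.
Hence a pole whose order is the multiplicity, 2.

The point is a pole of order 2.


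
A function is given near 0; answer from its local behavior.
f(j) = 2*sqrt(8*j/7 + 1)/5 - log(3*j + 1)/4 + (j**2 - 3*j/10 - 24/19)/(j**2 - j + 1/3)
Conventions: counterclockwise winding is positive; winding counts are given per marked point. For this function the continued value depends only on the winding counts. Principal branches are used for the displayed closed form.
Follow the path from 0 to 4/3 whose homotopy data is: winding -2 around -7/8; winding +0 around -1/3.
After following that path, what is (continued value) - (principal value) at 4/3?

Continued minus principal equals 0.

The rational part is single-valued and drops out of the difference; each branch term changes only by its own monodromy.
(2/5)*sqrt(1 - j/(-7/8)): winding -2 is even, the square root returns to the same sheet, contribution 0.
(-1/4)*log(1 - j/(-1/3)): winding 0 around -1/3, so this term returns to its principal value, contribution 0.
Summing the contributions at j = 4/3 gives 0.


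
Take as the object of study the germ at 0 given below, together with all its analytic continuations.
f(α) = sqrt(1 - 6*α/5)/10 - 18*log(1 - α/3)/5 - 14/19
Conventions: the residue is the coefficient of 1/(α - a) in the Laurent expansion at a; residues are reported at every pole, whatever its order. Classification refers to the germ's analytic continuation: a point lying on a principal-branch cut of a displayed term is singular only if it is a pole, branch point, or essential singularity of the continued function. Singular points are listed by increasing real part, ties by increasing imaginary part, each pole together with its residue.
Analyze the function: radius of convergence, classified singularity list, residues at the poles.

Radius of convergence at 0: 5/6.
At 5/6: an algebraic (square-root) branch point.
At 3: a logarithmic branch point.

Branch term (1/10)*sqrt(1 - α/(5/6)): its argument vanishes at α = 5/6, a square-root branch point, modulus 5/6.
Branch term (-18/5)*log(1 - α/(3)): its argument vanishes at α = 3, a logarithmic branch point, modulus 3.
The radius of convergence is the smallest modulus among the singular points: 5/6.
List the singular points by increasing real part (a conjugate pair: the negative imaginary part first).


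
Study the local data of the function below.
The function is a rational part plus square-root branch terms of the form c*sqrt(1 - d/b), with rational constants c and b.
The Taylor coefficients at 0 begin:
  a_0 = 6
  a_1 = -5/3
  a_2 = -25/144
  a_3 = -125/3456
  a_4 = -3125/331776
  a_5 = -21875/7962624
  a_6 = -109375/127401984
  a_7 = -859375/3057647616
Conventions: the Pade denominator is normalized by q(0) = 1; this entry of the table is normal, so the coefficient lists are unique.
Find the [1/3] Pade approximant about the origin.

The Pade approximant has numerator coefficients [6, -1583/624]; denominator coefficients [1, -181/1248, -85/7488, -475/359424].

Taylor coefficients needed (read off): a_0 = 6, a_1 = -5/3, a_2 = -25/144, a_3 = -125/3456, a_4 = -3125/331776.
Write the denominator as Q(d) = 1 + q1*d + q2*d^2 + q3*d^3. Requiring Q*f - P = O(d^5) with deg P <= 1 kills the coefficients of d^2..d^4 in Q*f:
  d^2: a_2 + q1*a_1 + q2*a_0 = 0, i.e. -25/144 + (-5/3)*q1 + (6)*q2 = 0.
  d^3: a_3 + q1*a_2 + q2*a_1 + q3*a_0 = 0, i.e. -125/3456 + (-25/144)*q1 + (-5/3)*q2 + (6)*q3 = 0.
  d^4: a_4 + q1*a_3 + q2*a_2 + q3*a_1 = 0, i.e. -3125/331776 + (-125/3456)*q1 + (-25/144)*q2 + (-5/3)*q3 = 0.
Solving this linear system: q1 = -181/1248, q2 = -85/7488, q3 = -475/359424.
The numerator is Q*f truncated at degree 1: P0 = a_0 = 6; P1 = a_1 + q1*a_0 = -1583/624.


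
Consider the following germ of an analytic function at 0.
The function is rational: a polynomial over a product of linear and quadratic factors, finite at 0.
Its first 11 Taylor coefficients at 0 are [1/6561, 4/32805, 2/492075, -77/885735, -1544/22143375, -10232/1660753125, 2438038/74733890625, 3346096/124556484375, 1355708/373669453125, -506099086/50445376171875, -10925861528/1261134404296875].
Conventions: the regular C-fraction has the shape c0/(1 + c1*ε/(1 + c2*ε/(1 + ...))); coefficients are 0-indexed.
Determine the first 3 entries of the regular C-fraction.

Taylor coefficients (read off): a_0 = 1/6561, a_1 = 4/32805, a_2 = 2/492075.
c0 = a_0 = 1/6561. Peel one level at a time: if S = 1 + c*ε/S' with S'(0) = 1, then c is the ε-coefficient of S and S' = c*ε/(S - 1).
S_1 = c0/f = 1 + (-4/5)*ε + (46/75)*ε^2 + ...; c1 = -4/5.
S_2 = c1*ε/(S_1 - 1) = 1 + (23/30)*ε + ...; c2 = 23/30.

The regular C-fraction coefficients are [1/6561, -4/5, 23/30].


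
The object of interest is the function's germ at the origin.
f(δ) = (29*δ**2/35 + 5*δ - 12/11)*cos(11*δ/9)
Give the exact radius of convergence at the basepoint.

The radius of convergence is infinite.

The factor cos(11*δ/9) is entire and contributes no finite singular point.
The polynomial part has no poles.
No finite singular points: the Taylor series at 0 converges everywhere.


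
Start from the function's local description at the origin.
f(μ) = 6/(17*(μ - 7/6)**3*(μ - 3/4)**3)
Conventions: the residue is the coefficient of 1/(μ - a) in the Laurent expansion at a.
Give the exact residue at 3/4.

At the order-3 pole 3/4 set g(μ) = (μ - (3/4))^3*f(μ) = 6/(17*(μ - 7/6)**3).
Order-3 pole: residue = g''(a)/2; g''(3/4) = -17915904/53125, so the residue is -8957952/53125.

The residue is -8957952/53125.


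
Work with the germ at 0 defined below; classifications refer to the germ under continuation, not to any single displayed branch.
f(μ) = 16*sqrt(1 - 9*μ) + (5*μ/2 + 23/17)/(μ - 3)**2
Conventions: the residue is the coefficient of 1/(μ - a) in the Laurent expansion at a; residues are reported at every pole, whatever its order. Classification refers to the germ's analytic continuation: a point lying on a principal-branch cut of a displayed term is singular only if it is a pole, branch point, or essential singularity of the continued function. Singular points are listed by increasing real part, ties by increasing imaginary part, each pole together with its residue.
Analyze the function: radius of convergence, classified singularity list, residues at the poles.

Denominator factor (μ - 3)^2: pole of order 2 at 3, modulus 3.
Branch term (16)*sqrt(1 - μ/(1/9)): its argument vanishes at μ = 1/9, a square-root branch point, modulus 1/9.
The radius of convergence is the smallest modulus among the singular points: 1/9.
The branch term is analytic at 3 and contributes nothing to the residue; only the rational part matters.
At the order-2 pole 3 set g(μ) = (μ - (3))^2*(rational part) = 5*μ/2 + 23/17.
Order-2 pole: residue = g'(a); g'(3) = 5/2, so the residue is 5/2.
List the singular points by increasing real part (a conjugate pair: the negative imaginary part first).

Radius of convergence at 0: 1/9.
At 1/9: an algebraic (square-root) branch point.
At 3: a pole of order 2; residue 5/2.


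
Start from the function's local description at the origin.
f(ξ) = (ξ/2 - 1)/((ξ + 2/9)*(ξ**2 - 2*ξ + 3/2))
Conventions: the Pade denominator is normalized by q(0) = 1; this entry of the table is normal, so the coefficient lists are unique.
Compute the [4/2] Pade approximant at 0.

The Pade approximant has numerator coefficients [-3, 16755/12052, 46035/24104, 4860/3013, 10935/12052]; denominator coefficients [1, 115817/36156, -421997/72312].

Taylor coefficients needed (expand at 0): a_0 = -3, a_1 = 11, a_2 = -305/6, a_3 = 8231/36, a_4 = -222077/216, a_5 = 5997455/1296, a_6 = -161924117/7776.
Write the denominator as Q(ξ) = 1 + q1*ξ + q2*ξ^2. Requiring Q*f - P = O(ξ^7) with deg P <= 4 kills the coefficients of ξ^5..ξ^6 in Q*f:
  ξ^5: a_5 + q1*a_4 + q2*a_3 = 0, i.e. 5997455/1296 + (-222077/216)*q1 + (8231/36)*q2 = 0.
  ξ^6: a_6 + q1*a_5 + q2*a_4 = 0, i.e. -161924117/7776 + (5997455/1296)*q1 + (-222077/216)*q2 = 0.
Solving this linear system: q1 = 115817/36156, q2 = -421997/72312.
The numerator is Q*f truncated at degree 4: P0 = a_0 = -3; P1 = a_1 + q1*a_0 = 16755/12052; P2 = a_2 + q1*a_1 + q2*a_0 = 46035/24104; P3 = a_3 + q1*a_2 + q2*a_1 = 4860/3013; P4 = a_4 + q1*a_3 + q2*a_2 = 10935/12052.


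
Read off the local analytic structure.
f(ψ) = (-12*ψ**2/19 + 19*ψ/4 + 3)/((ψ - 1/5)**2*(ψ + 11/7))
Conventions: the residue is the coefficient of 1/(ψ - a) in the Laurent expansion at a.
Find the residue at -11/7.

The residue is -560825/292144.

At the order-1 pole -11/7 set g(ψ) = (ψ - (-11/7))*f(ψ) = (-12*ψ**2/19 + 19*ψ/4 + 3)/(ψ - 1/5)**2.
Simple pole: residue = g(a) at a = -11/7, which is -560825/292144.


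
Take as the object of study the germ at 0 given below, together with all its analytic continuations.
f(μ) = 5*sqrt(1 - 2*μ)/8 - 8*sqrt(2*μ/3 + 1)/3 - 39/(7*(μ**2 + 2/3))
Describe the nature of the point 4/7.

Denominator factors: μ**2 + 2/3 = 146/147 at μ = 4/7 — none vanishes.
Branch term sqrt(1 - μ/(-3/2)): argument at 4/7 is 29/21, nonzero, so 4/7 is not its branch point (a point on a principal cut is still regular for the continued germ).
Branch term sqrt(1 - μ/(1/2)): argument at 4/7 is -1/7, nonzero, so 4/7 is not its branch point (a point on a principal cut is still regular for the continued germ).
So the germ continues analytically to 4/7.

The point is a regular point.


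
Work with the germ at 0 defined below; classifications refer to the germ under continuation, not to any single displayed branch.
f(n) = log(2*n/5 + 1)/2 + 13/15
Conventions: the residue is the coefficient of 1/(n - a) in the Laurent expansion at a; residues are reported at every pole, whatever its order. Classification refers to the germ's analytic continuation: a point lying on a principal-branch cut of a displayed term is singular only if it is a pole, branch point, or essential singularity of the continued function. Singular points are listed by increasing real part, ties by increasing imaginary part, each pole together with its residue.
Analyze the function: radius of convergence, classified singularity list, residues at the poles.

Radius of convergence at 0: 5/2.
At -5/2: a logarithmic branch point.

Branch term (1/2)*log(1 - n/(-5/2)): its argument vanishes at n = -5/2, a logarithmic branch point, modulus 5/2.
The radius of convergence is the smallest modulus among the singular points: 5/2.


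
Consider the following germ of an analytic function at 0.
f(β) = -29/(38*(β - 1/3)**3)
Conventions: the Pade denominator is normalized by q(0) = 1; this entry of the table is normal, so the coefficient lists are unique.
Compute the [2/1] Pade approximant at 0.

The Pade approximant has numerator coefficients [783/38, 1566/19, 7047/38]; denominator coefficients [1, -5].

Taylor coefficients needed (expand at 0): a_0 = 783/38, a_1 = 7047/38, a_2 = 21141/19, a_3 = 105705/19.
Write the denominator as Q(β) = 1 + q1*β. Requiring Q*f - P = O(β^4) with deg P <= 2 kills the coefficients of β^3..β^3 in Q*f:
  β^3: a_3 + q1*a_2 = 0, i.e. 105705/19 + (21141/19)*q1 = 0.
Solving this linear system: q1 = -5.
The numerator is Q*f truncated at degree 2: P0 = a_0 = 783/38; P1 = a_1 + q1*a_0 = 1566/19; P2 = a_2 + q1*a_1 = 7047/38.


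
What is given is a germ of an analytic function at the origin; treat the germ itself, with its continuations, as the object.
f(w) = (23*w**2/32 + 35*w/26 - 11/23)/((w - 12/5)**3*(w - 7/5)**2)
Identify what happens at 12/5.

The point is a pole of order 3.

The denominator factor w - 12/5 vanishes at 12/5 and appears to the power 3; the numerator there equals 103043/14950, nonzero, and no other factor vanishes.
Hence a pole whose order is the multiplicity, 3.


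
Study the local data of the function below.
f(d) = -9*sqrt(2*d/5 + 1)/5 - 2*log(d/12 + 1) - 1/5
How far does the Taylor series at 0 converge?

Branch term (-9/5)*sqrt(1 - d/(-5/2)): its argument vanishes at d = -5/2, a square-root branch point, modulus 5/2.
Branch term (-2)*log(1 - d/(-12)): its argument vanishes at d = -12, a logarithmic branch point, modulus 12.
The radius of convergence is the smallest modulus among the singular points: 5/2.

The radius of convergence is 5/2.


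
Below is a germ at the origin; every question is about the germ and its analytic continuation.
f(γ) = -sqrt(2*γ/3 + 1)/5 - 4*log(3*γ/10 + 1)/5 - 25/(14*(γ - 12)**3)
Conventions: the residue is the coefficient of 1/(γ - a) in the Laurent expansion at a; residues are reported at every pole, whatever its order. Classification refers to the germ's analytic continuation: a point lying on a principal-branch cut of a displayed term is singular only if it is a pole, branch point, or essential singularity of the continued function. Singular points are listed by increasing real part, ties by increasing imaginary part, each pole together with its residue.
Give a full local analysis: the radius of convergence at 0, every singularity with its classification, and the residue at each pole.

Radius of convergence at 0: 3/2.
At -10/3: a logarithmic branch point.
At -3/2: an algebraic (square-root) branch point.
At 12: a pole of order 3; residue 0.

Denominator factor (γ - 12)^3: pole of order 3 at 12, modulus 12.
Branch term (-1/5)*sqrt(1 - γ/(-3/2)): its argument vanishes at γ = -3/2, a square-root branch point, modulus 3/2.
Branch term (-4/5)*log(1 - γ/(-10/3)): its argument vanishes at γ = -10/3, a logarithmic branch point, modulus 10/3.
The radius of convergence is the smallest modulus among the singular points: 3/2.
The branch terms are analytic at 12 and contribute nothing to the residue; only the rational part matters.
At the order-3 pole 12 set g(γ) = (γ - (12))^3*(rational part) = -25/14.
Order-3 pole: residue = g''(a)/2; g''(12) = 0, so the residue is 0.
List the singular points by increasing real part (a conjugate pair: the negative imaginary part first).


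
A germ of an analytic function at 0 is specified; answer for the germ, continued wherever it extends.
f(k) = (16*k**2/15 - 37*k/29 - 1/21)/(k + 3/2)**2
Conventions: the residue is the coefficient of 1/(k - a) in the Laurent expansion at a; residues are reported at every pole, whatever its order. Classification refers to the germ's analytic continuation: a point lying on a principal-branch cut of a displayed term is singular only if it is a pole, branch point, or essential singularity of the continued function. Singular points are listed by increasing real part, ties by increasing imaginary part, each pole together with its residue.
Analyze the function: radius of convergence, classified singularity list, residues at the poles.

Denominator factor (k + 3/2)^2: pole of order 2 at -3/2, modulus 3/2.
The radius of convergence is the smallest modulus among the singular points: 3/2.
At the order-2 pole -3/2 set g(k) = (k - (-3/2))^2*f(k) = 16*k**2/15 - 37*k/29 - 1/21.
Order-2 pole: residue = g'(a); g'(-3/2) = -649/145, so the residue is -649/145.

Radius of convergence at 0: 3/2.
At -3/2: a pole of order 2; residue -649/145.


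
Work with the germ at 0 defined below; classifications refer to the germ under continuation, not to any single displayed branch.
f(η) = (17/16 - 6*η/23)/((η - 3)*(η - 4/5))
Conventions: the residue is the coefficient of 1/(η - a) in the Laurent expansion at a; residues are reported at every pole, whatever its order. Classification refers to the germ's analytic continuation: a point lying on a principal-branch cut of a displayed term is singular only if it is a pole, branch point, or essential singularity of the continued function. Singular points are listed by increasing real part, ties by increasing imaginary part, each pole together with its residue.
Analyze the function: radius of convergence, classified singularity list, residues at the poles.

Radius of convergence at 0: 4/5.
At 4/5: a pole of order 1; residue -1571/4048.
At 3: a pole of order 1; residue 515/4048.

Denominator factor (η - 4/5): pole of order 1 at 4/5, modulus 4/5.
Denominator factor (η - 3): pole of order 1 at 3, modulus 3.
The radius of convergence is the smallest modulus among the singular points: 4/5.
At the order-1 pole 4/5 set g(η) = (η - (4/5))*f(η) = (17/16 - 6*η/23)/(η - 3).
Simple pole: residue = g(a) at a = 4/5, which is -1571/4048.
At the order-1 pole 3 set g(η) = (η - (3))*f(η) = (17/16 - 6*η/23)/(η - 4/5).
Simple pole: residue = g(a) at a = 3, which is 515/4048.
List the singular points by increasing real part (a conjugate pair: the negative imaginary part first).


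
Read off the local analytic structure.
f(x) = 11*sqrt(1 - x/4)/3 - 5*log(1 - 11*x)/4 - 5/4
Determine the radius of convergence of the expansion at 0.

The radius of convergence is 1/11.

Branch term (-5/4)*log(1 - x/(1/11)): its argument vanishes at x = 1/11, a logarithmic branch point, modulus 1/11.
Branch term (11/3)*sqrt(1 - x/(4)): its argument vanishes at x = 4, a square-root branch point, modulus 4.
The radius of convergence is the smallest modulus among the singular points: 1/11.


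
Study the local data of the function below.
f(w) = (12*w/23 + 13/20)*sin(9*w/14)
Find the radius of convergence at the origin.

The factor sin(9*w/14) is entire and contributes no finite singular point.
The polynomial part has no poles.
No finite singular points: the Taylor series at 0 converges everywhere.

The radius of convergence is infinite.


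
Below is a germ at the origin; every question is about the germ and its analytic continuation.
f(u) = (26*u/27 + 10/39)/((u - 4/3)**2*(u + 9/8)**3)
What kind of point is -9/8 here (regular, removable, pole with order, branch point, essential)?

The denominator factor u + 9/8 vanishes at -9/8 and appears to the power 3; the numerator there equals -43/52, nonzero, and no other factor vanishes.
Hence a pole whose order is the multiplicity, 3.

The point is a pole of order 3.


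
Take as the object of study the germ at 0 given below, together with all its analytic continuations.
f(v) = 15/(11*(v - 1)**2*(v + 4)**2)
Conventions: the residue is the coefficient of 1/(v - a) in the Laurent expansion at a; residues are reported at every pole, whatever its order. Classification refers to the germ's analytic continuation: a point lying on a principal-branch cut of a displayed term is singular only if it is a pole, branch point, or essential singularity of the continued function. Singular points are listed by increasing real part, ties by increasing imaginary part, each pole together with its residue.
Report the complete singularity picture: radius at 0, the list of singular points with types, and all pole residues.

Radius of convergence at 0: 1.
At -4: a pole of order 2; residue 6/275.
At 1: a pole of order 2; residue -6/275.

Denominator factor (v - 1)^2: pole of order 2 at 1, modulus 1.
Denominator factor (v + 4)^2: pole of order 2 at -4, modulus 4.
The radius of convergence is the smallest modulus among the singular points: 1.
At the order-2 pole -4 set g(v) = (v - (-4))^2*f(v) = 15/(11*(v - 1)**2).
Order-2 pole: residue = g'(a); g'(-4) = 6/275, so the residue is 6/275.
At the order-2 pole 1 set g(v) = (v - (1))^2*f(v) = 15/(11*(v + 4)**2).
Order-2 pole: residue = g'(a); g'(1) = -6/275, so the residue is -6/275.
List the singular points by increasing real part (a conjugate pair: the negative imaginary part first).


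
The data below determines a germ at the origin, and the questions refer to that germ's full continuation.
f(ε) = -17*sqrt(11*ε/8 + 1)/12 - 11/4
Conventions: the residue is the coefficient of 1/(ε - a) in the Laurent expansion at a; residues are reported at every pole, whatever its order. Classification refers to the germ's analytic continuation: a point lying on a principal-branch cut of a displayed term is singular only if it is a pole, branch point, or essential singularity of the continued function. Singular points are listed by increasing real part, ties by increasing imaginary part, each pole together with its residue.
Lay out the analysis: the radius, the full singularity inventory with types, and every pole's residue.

Branch term (-17/12)*sqrt(1 - ε/(-8/11)): its argument vanishes at ε = -8/11, a square-root branch point, modulus 8/11.
The radius of convergence is the smallest modulus among the singular points: 8/11.

Radius of convergence at 0: 8/11.
At -8/11: an algebraic (square-root) branch point.


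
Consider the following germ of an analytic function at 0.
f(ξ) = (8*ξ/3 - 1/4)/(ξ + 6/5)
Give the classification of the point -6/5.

The denominator factor ξ + 6/5 vanishes at -6/5 and appears to the power 1; the numerator there equals -69/20, nonzero, and no other factor vanishes.
Hence a pole whose order is the multiplicity, 1.

The point is a pole of order 1.


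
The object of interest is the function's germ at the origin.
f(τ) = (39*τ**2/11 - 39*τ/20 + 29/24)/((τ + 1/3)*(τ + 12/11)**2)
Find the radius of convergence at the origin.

Denominator factor (τ + 1/3): pole of order 1 at -1/3, modulus 1/3.
Denominator factor (τ + 12/11)^2: pole of order 2 at -12/11, modulus 12/11.
The radius of convergence is the smallest modulus among the singular points: 1/3.

The radius of convergence is 1/3.


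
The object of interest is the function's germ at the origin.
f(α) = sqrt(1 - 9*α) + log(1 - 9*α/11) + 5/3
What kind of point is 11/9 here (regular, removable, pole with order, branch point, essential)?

The point is a logarithmic branch point.

The term (1)*log(1 - α/(11/9)) has argument 1 - 11/9/(11/9) = 0 at 11/9: a logarithmic (infinitely-sheeted) branch point; the remaining terms are analytic or single-valued there.


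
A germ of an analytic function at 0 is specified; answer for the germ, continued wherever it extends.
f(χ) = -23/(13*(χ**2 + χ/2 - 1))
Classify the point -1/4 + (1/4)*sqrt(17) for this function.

The point is a pole of order 1.

The denominator factor χ**2 + χ/2 - 1 vanishes at -1/4 + (1/4)*sqrt(17) and appears to the power 1; the numerator there equals -23/13, nonzero, and no other factor vanishes.
Hence a pole whose order is the multiplicity, 1.


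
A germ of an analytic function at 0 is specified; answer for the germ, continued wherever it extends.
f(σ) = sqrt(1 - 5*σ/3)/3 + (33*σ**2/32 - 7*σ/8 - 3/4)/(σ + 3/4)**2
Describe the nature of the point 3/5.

The point is an algebraic (square-root) branch point.

The term (1/3)*sqrt(1 - σ/(3/5)) has argument 1 - 3/5/(3/5) = 0 at 3/5: a square-root (algebraic, two-sheeted) branch point; the remaining terms are analytic or single-valued there.


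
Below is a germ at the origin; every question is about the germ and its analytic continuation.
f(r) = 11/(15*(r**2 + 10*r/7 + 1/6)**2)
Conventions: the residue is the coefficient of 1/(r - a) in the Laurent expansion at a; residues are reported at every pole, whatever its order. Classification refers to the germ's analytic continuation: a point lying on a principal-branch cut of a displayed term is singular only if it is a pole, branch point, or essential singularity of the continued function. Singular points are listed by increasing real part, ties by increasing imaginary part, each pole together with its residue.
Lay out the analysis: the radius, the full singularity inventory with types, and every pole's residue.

Denominator factor (r**2 + 10*r/7 + 1/6)^2: discriminant 202/147, real irrational roots -5/7 + (1/42)*sqrt(606) and -5/7 - (1/42)*sqrt(606); poles of order 2, moduli 5/7 - (1/42)*sqrt(606) and 5/7 + (1/42)*sqrt(606).
The radius of convergence is the smallest modulus among the singular points: 5/7 - (1/42)*sqrt(606).
The factor r**2 + 10*r/7 + 1/6 splits as (r - a)(r - a') with a = -5/7 - (1/42)*sqrt(606), a' = -5/7 + (1/42)*sqrt(606). At the order-2 pole a set g(r) = (r - a)^2*f(r) = [11/15] / (r - a')^2.
Order-2 pole: residue = g'(a); g'(-5/7 - (1/42)*sqrt(606)) = (3773/102010)*sqrt(606), so the residue is (3773/102010)*sqrt(606).
The factor r**2 + 10*r/7 + 1/6 splits as (r - a)(r - a') with a = -5/7 + (1/42)*sqrt(606), a' = -5/7 - (1/42)*sqrt(606). At the order-2 pole a set g(r) = (r - a)^2*f(r) = [11/15] / (r - a')^2.
Order-2 pole: residue = g'(a); g'(-5/7 + (1/42)*sqrt(606)) = -(3773/102010)*sqrt(606), so the residue is -(3773/102010)*sqrt(606).
List the singular points by increasing real part (a conjugate pair: the negative imaginary part first).

Radius of convergence at 0: 5/7 - (1/42)*sqrt(606).
At -5/7 - (1/42)*sqrt(606): a pole of order 2; residue (3773/102010)*sqrt(606).
At -5/7 + (1/42)*sqrt(606): a pole of order 2; residue -(3773/102010)*sqrt(606).


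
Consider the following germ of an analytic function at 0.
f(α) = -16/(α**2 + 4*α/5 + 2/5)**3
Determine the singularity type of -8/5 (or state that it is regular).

Denominator factors: α**2 + 4*α/5 + 2/5 = 42/25 at α = -8/5 — none vanishes.
So the germ continues analytically to -8/5.

The point is a regular point.


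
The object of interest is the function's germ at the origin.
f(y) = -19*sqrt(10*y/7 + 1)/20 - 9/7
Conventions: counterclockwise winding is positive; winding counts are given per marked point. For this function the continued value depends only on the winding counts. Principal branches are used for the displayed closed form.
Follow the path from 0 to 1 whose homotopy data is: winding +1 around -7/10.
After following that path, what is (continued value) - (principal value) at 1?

Continued minus principal equals (19/70)*sqrt(119).

The rational part is single-valued and drops out of the difference; each branch term changes only by its own monodromy.
(-19/20)*sqrt(1 - y/(-7/10)): winding +1 is odd, the square root flips sign, contributing -2*(-19/20)*sqrt(1 - (1)/(-7/10)) = -2*(-19/20)*sqrt(17/7) = (19/70)*sqrt(119).
Summing the contributions at y = 1 gives (19/70)*sqrt(119).


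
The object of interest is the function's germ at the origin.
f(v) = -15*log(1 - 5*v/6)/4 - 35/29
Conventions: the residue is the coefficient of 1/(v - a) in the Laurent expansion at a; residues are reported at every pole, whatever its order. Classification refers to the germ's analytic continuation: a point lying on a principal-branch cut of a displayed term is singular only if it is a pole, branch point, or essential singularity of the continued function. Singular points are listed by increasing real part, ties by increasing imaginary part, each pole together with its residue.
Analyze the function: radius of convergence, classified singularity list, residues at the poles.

Radius of convergence at 0: 6/5.
At 6/5: a logarithmic branch point.

Branch term (-15/4)*log(1 - v/(6/5)): its argument vanishes at v = 6/5, a logarithmic branch point, modulus 6/5.
The radius of convergence is the smallest modulus among the singular points: 6/5.


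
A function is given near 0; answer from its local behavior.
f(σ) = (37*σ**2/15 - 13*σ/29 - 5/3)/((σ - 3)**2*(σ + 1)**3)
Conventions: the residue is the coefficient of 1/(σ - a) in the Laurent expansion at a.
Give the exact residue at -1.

At the order-3 pole -1 set g(σ) = (σ - (-1))^3*f(σ) = (37*σ**2/15 - 13*σ/29 - 5/3)/(σ - 3)**2.
Order-3 pole: residue = g''(a)/2; g''(-1) = 23/18560, so the residue is 23/37120.

The residue is 23/37120.


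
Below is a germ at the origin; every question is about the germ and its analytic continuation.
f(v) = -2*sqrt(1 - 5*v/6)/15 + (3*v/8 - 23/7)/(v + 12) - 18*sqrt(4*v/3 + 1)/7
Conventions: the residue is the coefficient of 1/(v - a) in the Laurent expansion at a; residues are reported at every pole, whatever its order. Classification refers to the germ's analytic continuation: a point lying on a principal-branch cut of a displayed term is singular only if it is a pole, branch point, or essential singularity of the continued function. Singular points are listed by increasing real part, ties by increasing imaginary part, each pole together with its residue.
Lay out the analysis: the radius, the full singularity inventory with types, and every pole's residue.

Radius of convergence at 0: 3/4.
At -12: a pole of order 1; residue -109/14.
At -3/4: an algebraic (square-root) branch point.
At 6/5: an algebraic (square-root) branch point.

Denominator factor (v + 12): pole of order 1 at -12, modulus 12.
Branch term (-2/15)*sqrt(1 - v/(6/5)): its argument vanishes at v = 6/5, a square-root branch point, modulus 6/5.
Branch term (-18/7)*sqrt(1 - v/(-3/4)): its argument vanishes at v = -3/4, a square-root branch point, modulus 3/4.
The radius of convergence is the smallest modulus among the singular points: 3/4.
The branch terms are analytic at -12 and contribute nothing to the residue; only the rational part matters.
At the order-1 pole -12 set g(v) = (v - (-12))*(rational part) = 3*v/8 - 23/7.
Simple pole: residue = g(a) at a = -12, which is -109/14.
List the singular points by increasing real part (a conjugate pair: the negative imaginary part first).


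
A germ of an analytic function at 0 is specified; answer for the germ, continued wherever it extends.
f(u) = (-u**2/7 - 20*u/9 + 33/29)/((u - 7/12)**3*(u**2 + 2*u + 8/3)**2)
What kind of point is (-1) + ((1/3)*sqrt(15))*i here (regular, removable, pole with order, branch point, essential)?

The point is a pole of order 2.

The denominator factor u**2 + 2*u + 8/3 vanishes at (-1) + ((1/3)*sqrt(15))*i and appears to the power 2; the numerator there equals (6313/1827) - ((122/189)*sqrt(15))*i, nonzero, and no other factor vanishes.
Hence a pole whose order is the multiplicity, 2.


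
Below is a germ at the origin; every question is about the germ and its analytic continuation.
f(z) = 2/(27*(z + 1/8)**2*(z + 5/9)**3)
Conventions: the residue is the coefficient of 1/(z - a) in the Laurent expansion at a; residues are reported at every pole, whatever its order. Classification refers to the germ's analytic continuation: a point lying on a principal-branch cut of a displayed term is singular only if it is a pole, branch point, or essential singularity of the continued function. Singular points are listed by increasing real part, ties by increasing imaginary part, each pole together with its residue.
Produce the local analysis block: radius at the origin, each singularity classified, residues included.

Radius of convergence at 0: 1/8.
At -5/9: a pole of order 3; residue 5971968/923521.
At -1/8: a pole of order 2; residue -5971968/923521.

Denominator factor (z + 1/8)^2: pole of order 2 at -1/8, modulus 1/8.
Denominator factor (z + 5/9)^3: pole of order 3 at -5/9, modulus 5/9.
The radius of convergence is the smallest modulus among the singular points: 1/8.
At the order-3 pole -5/9 set g(z) = (z - (-5/9))^3*f(z) = 2/(27*(z + 1/8)**2).
Order-3 pole: residue = g''(a)/2; g''(-5/9) = 11943936/923521, so the residue is 5971968/923521.
At the order-2 pole -1/8 set g(z) = (z - (-1/8))^2*f(z) = 2/(27*(z + 5/9)**3).
Order-2 pole: residue = g'(a); g'(-1/8) = -5971968/923521, so the residue is -5971968/923521.
List the singular points by increasing real part (a conjugate pair: the negative imaginary part first).


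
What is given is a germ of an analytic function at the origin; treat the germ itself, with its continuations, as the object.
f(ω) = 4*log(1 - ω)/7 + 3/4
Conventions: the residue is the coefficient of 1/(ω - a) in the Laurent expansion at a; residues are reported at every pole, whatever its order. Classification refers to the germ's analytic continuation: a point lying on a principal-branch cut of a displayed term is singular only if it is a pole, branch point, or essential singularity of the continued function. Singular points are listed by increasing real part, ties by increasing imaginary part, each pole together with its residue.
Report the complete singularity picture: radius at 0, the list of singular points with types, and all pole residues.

Branch term (4/7)*log(1 - ω/(1)): its argument vanishes at ω = 1, a logarithmic branch point, modulus 1.
The radius of convergence is the smallest modulus among the singular points: 1.

Radius of convergence at 0: 1.
At 1: a logarithmic branch point.


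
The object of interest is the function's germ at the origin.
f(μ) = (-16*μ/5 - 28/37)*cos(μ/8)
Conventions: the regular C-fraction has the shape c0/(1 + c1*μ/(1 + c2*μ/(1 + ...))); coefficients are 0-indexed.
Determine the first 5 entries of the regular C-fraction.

The regular C-fraction coefficients are [-28/37, -148/35, 2804937/663040, -35/18944, -12950/8414811].

Taylor coefficients (expand at 0): a_0 = -28/37, a_1 = -16/5, a_2 = 7/1184, a_3 = 1/40, a_4 = -7/909312.
c0 = a_0 = -28/37. Peel one level at a time: if S = 1 + c*μ/S' with S'(0) = 1, then c is the μ-coefficient of S and S' = c*μ/(S - 1).
S_1 = c0/f = 1 + (-148/35)*μ + (2804937/156800)*μ^2 + ...; c1 = -148/35.
S_2 = c1*μ/(S_1 - 1) = 1 + (2804937/663040)*μ + (2804937/358875136)*μ^2 + ...; c2 = 2804937/663040.
S_3 = c2*μ/(S_2 - 1) = 1 + (-35/18944)*μ + (-6125/2154191616)*μ^2 + ...; c3 = -35/18944.
S_4 = c3*μ/(S_3 - 1) = 1 + (-12950/8414811)*μ + ...; c4 = -12950/8414811.


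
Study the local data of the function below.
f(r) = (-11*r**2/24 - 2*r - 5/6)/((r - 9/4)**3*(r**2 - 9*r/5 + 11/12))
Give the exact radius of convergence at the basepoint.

Denominator factor (r**2 - 9*r/5 + 11/12): discriminant -32/75, complex-conjugate roots (9/10) + ((2/15)*sqrt(6))*i and (9/10) - ((2/15)*sqrt(6))*i; poles of order 1, moduli (1/6)*sqrt(33) and (1/6)*sqrt(33).
Denominator factor (r - 9/4)^3: pole of order 3 at 9/4, modulus 9/4.
The radius of convergence is the smallest modulus among the singular points: (1/6)*sqrt(33).

The radius of convergence is (1/6)*sqrt(33).


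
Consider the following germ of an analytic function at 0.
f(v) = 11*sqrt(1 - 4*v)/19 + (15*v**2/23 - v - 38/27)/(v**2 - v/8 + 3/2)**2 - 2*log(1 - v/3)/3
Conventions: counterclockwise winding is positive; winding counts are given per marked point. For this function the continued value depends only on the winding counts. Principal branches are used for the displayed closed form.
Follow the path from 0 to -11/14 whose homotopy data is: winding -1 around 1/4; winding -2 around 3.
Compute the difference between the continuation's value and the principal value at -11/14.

Continued minus principal equals (-(22/133)*sqrt(203)) + ((8/3)*pi)*i.

The rational part is single-valued and drops out of the difference; each branch term changes only by its own monodromy.
(-2/3)*log(1 - v/(3)): each positive loop around 3 adds 2*pi*i to the log, so winding -2 contributes (-2/3)*(-2)*2*pi*i = (8/3)*pi*i.
(11/19)*sqrt(1 - v/(1/4)): winding -1 is odd, the square root flips sign, contributing -2*(11/19)*sqrt(1 - (-11/14)/(1/4)) = -2*(11/19)*sqrt(29/7) = -(22/133)*sqrt(203).
Summing the contributions at v = -11/14 gives (-(22/133)*sqrt(203)) + ((8/3)*pi)*i.


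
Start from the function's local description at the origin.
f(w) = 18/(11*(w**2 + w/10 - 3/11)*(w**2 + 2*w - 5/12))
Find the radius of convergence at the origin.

The radius of convergence is -1 + (1/6)*sqrt(51).

Denominator factor (w**2 + 2*w - 5/12): discriminant 17/3, real irrational roots -1 + (1/6)*sqrt(51) and -1 - (1/6)*sqrt(51); poles of order 1, moduli -1 + (1/6)*sqrt(51) and 1 + (1/6)*sqrt(51).
Denominator factor (w**2 + w/10 - 3/11): discriminant 1211/1100, real irrational roots -1/20 + (1/220)*sqrt(13321) and -1/20 - (1/220)*sqrt(13321); poles of order 1, moduli -1/20 + (1/220)*sqrt(13321) and 1/20 + (1/220)*sqrt(13321).
The radius of convergence is the smallest modulus among the singular points: -1 + (1/6)*sqrt(51).


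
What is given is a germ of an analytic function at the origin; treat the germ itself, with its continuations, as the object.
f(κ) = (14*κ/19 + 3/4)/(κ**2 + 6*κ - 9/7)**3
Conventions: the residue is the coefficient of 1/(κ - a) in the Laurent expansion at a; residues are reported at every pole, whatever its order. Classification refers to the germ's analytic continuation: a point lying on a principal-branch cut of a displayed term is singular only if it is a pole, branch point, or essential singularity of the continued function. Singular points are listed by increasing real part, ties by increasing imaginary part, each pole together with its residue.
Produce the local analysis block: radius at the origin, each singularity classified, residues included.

Denominator factor (κ**2 + 6*κ - 9/7)^3: discriminant 288/7, real irrational roots -3 + (6/7)*sqrt(14) and -3 - (6/7)*sqrt(14); poles of order 3, moduli -3 + (6/7)*sqrt(14) and 3 + (6/7)*sqrt(14).
The radius of convergence is the smallest modulus among the singular points: -3 + (6/7)*sqrt(14).
The factor κ**2 + 6*κ - 9/7 splits as (κ - a)(κ - a') with a = -3 - (6/7)*sqrt(14), a' = -3 + (6/7)*sqrt(14). At the order-3 pole a set g(κ) = (κ - a)^3*f(κ) = [14*κ/19 + 3/4] / (κ - a')^3.
Order-3 pole: residue = g''(a)/2; g''(-3 - (6/7)*sqrt(14)) = (1813/4202496)*sqrt(14), so the residue is (1813/8404992)*sqrt(14).
The factor κ**2 + 6*κ - 9/7 splits as (κ - a)(κ - a') with a = -3 + (6/7)*sqrt(14), a' = -3 - (6/7)*sqrt(14). At the order-3 pole a set g(κ) = (κ - a)^3*f(κ) = [14*κ/19 + 3/4] / (κ - a')^3.
Order-3 pole: residue = g''(a)/2; g''(-3 + (6/7)*sqrt(14)) = -(1813/4202496)*sqrt(14), so the residue is -(1813/8404992)*sqrt(14).
List the singular points by increasing real part (a conjugate pair: the negative imaginary part first).

Radius of convergence at 0: -3 + (6/7)*sqrt(14).
At -3 - (6/7)*sqrt(14): a pole of order 3; residue (1813/8404992)*sqrt(14).
At -3 + (6/7)*sqrt(14): a pole of order 3; residue -(1813/8404992)*sqrt(14).
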